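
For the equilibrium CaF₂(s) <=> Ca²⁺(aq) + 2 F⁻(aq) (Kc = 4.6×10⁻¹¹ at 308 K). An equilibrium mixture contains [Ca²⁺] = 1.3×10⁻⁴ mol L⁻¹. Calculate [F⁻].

(CaF₂ is a pure solid — omitted from Kc.)
At equilibrium, Kc = [Ca²⁺]·[F⁻]² = 4.6×10⁻¹¹.
(1.3×10⁻⁴)·([F⁻])² = 4.6×10⁻¹¹
[F⁻]² = 3.54×10⁻⁷ ⇒ [F⁻] = 5.9×10⁻⁴ mol L⁻¹

[F⁻] = 5.9×10⁻⁴ mol L⁻¹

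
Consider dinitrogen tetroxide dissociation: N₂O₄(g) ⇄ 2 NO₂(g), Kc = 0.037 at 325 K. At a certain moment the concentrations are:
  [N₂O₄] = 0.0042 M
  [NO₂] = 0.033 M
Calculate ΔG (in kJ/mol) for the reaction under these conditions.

ΔG = 5.26 kJ/mol

Qc = [NO₂]² / [N₂O₄] = (0.033)² / (0.0042) = 0.259
ΔG = RT ln(Qc/Kc) = (8.314 J mol⁻¹ K⁻¹)(325 K) × ln(0.259/0.037)
   = (2.702 kJ/mol)(1.946) = 5.26 kJ/mol
ΔG > 0, so the forward reaction is non-spontaneous (proceeds in reverse).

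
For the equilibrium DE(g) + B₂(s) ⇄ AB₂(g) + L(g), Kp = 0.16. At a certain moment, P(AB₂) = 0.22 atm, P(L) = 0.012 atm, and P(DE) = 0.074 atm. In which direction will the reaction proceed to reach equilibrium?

(B₂ is a pure solid — omitted from Qp.)
Qp = P(AB₂)·P(L) / P(DE) = (0.22)·(0.012) / (0.074) = 0.036
Qp = 0.036 < Kp = 0.16, so the forward reaction proceeds.

toward products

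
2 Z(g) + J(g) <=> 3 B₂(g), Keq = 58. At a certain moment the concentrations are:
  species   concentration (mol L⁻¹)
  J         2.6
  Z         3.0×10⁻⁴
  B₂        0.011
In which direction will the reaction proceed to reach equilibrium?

Q = [B₂]³ / ([Z]²·[J]) = (0.011)³ / ((3.0×10⁻⁴)²·(2.6)) = 5.7
Q = 5.7 < Keq = 58, so the forward reaction proceeds.

to the right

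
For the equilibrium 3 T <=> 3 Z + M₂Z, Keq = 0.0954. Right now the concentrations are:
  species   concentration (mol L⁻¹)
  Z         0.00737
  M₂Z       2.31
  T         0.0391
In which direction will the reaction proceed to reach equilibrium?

Q = [Z]³·[M₂Z] / [T]³ = (0.00737)³·(2.31) / (0.0391)³ = 0.0155
Q = 0.0155 < Keq = 0.0954, so the forward reaction proceeds.

toward products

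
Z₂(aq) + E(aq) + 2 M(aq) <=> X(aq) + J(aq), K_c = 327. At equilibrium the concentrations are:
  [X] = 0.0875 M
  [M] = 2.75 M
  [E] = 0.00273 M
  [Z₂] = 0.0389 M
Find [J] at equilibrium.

At equilibrium, K_c = [X]·[J] / ([Z₂]·[E]·[M]²) = 327.
(0.0875)·([J]) / ((0.0389)·(0.00273)·(2.75)²) = 327
[J] = 3.00 M

[J] = 3.00 M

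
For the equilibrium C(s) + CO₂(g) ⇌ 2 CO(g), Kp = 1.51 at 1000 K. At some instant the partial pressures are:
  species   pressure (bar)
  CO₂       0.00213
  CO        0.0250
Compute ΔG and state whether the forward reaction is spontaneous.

(C is a pure solid — omitted from Qp.)
Qp = P(CO)² / P(CO₂) = (0.0250)² / (0.00213) = 0.293
ΔG = RT ln(Qp/Kp) = (8.314 J mol⁻¹ K⁻¹)(1000 K) × ln(0.293/1.51)
   = (8.314 kJ/mol)(-1.640) = -13.6 kJ/mol
ΔG < 0, so the forward reaction is spontaneous (proceeds forward).

ΔG = -13.6 kJ/mol; the forward reaction is spontaneous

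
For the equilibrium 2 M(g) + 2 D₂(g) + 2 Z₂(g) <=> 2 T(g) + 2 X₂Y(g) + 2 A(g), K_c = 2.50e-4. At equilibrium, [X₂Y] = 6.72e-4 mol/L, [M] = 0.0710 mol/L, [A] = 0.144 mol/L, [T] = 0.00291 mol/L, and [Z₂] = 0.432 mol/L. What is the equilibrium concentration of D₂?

At equilibrium, K_c = [T]²·[X₂Y]²·[A]² / ([M]²·[D₂]²·[Z₂]²) = 2.50e-4.
(0.00291)²·(6.72e-4)²·(0.144)² / ((0.0710)²·([D₂])²·(0.432)²) = 2.50e-4
[D₂]² = 3.37e-7 ⇒ [D₂] = 5.81e-4 mol/L

[D₂] = 5.81e-4 mol/L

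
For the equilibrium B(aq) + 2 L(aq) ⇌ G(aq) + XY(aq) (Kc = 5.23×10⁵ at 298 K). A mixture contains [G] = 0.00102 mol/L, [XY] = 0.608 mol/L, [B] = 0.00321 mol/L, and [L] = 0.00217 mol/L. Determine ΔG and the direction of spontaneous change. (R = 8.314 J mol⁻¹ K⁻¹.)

Qc = [G]·[XY] / ([B]·[L]²) = (0.00102)·(0.608) / ((0.00321)·(0.00217)²) = 41000
ΔG = RT ln(Qc/Kc) = (8.314 J mol⁻¹ K⁻¹)(298 K) × ln(41000/5.23×10⁵)
   = (2.478 kJ/mol)(-2.546) = -6.31 kJ/mol
ΔG < 0, so the forward reaction is spontaneous (proceeds forward).

ΔG = -6.31 kJ/mol; the forward reaction is spontaneous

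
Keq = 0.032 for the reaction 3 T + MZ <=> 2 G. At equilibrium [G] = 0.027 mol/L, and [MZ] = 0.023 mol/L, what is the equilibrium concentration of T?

At equilibrium, Keq = [G]² / ([T]³·[MZ]) = 0.032.
(0.027)² / (([T])³·(0.023)) = 0.032
[T]³ = 0.990 ⇒ [T] = 1.0 mol/L

[T] = 1.0 mol/L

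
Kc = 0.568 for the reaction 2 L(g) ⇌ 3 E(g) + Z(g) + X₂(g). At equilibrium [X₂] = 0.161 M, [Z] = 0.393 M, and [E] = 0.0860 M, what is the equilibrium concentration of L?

At equilibrium, Kc = [E]³·[Z]·[X₂] / [L]² = 0.568.
(0.0860)³·(0.393)·(0.161) / ([L])² = 0.568
[L]² = 7.09e-5 ⇒ [L] = 0.00842 M

[L] = 0.00842 M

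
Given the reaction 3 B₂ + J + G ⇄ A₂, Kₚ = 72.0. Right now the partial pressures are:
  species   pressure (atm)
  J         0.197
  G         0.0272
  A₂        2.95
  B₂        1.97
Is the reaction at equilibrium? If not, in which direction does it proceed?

Qₚ = P(A₂) / (P(B₂)³·P(J)·P(G)) = (2.95) / ((1.97)³·(0.197)·(0.0272)) = 72.0
Qₚ = 72.0 = Kₚ, so the system is already at equilibrium.

no net change (already at equilibrium)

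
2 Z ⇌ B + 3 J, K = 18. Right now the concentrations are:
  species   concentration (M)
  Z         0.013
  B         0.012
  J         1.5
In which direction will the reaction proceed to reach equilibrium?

Q = [B]·[J]³ / [Z]² = (0.012)·(1.5)³ / (0.013)² = 240
Q = 240 > K = 18, so the reverse reaction proceeds.

to the left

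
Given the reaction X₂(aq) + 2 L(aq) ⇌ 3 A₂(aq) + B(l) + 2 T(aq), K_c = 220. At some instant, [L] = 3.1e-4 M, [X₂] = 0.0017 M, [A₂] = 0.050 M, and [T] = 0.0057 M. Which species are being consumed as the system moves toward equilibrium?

(B is a pure liquid — omitted from Q_c.)
Q_c = [A₂]³·[T]² / ([X₂]·[L]²) = (0.050)³·(0.0057)² / ((0.0017)·(3.1e-4)²) = 25
Q_c = 25 < K_c = 220: net forward reaction.

X₂, L (reactants)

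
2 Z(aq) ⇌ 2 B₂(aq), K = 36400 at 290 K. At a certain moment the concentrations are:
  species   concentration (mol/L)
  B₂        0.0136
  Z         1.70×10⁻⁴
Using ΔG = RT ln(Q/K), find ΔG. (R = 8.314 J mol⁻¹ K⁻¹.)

ΔG = -4.19 kJ/mol

Q = [B₂]² / [Z]² = (0.0136)² / (1.70×10⁻⁴)² = 6400
ΔG = RT ln(Q/K) = (8.314 J mol⁻¹ K⁻¹)(290 K) × ln(6400/36400)
   = (2.411 kJ/mol)(-1.738) = -4.19 kJ/mol
ΔG < 0, so the forward reaction is spontaneous (proceeds forward).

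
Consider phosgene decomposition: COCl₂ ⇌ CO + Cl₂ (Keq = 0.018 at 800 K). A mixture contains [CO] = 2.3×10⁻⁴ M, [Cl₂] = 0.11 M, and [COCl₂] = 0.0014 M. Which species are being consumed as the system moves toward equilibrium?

none (at equilibrium)

Q = [CO]·[Cl₂] / [COCl₂] = (2.3×10⁻⁴)·(0.11) / (0.0014) = 0.018
Q = 0.018 = Keq; the system is at equilibrium.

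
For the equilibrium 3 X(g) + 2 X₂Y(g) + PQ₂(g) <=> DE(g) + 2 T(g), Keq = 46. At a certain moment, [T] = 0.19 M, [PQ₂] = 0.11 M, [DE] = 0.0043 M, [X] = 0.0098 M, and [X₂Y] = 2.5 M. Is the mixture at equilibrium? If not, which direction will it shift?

no; Q > K, reaction proceeds in reverse

Q = [DE]·[T]² / ([X]³·[X₂Y]²·[PQ₂]) = (0.0043)·(0.19)² / ((0.0098)³·(2.5)²·(0.11)) = 240
Q = 240 > Keq = 46: net reverse reaction.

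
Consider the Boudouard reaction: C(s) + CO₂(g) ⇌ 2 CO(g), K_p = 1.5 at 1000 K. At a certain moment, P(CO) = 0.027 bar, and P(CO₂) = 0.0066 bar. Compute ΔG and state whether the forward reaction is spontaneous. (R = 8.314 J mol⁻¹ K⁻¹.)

(C is a pure solid — omitted from Q_p.)
Q_p = P(CO)² / P(CO₂) = (0.027)² / (0.0066) = 0.110
ΔG = RT ln(Q_p/K_p) = (8.314 J mol⁻¹ K⁻¹)(1000 K) × ln(0.110/1.5)
   = (8.314 kJ/mol)(-2.613) = -21.7 kJ/mol
ΔG < 0, so the forward reaction is spontaneous (proceeds forward).

ΔG = -21.7 kJ/mol; the forward reaction is spontaneous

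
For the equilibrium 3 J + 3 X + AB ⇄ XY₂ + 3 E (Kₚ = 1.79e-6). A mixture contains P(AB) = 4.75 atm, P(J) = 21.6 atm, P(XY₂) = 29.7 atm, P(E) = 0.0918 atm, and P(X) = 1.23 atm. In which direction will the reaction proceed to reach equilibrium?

to the right

Qₚ = P(XY₂)·P(E)³ / (P(J)³·P(X)³·P(AB)) = (29.7)·(0.0918)³ / ((21.6)³·(1.23)³·(4.75)) = 2.58e-7
Qₚ = 2.58e-7 < Kₚ = 1.79e-6, so the forward reaction proceeds.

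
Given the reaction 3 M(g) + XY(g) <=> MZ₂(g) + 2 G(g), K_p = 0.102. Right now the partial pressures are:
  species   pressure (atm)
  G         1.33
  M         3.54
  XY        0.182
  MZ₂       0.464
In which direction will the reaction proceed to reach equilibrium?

Q_p = P(MZ₂)·P(G)² / (P(M)³·P(XY)) = (0.464)·(1.33)² / ((3.54)³·(0.182)) = 0.102
Q_p = 0.102 = K_p, so the system is already at equilibrium.

at equilibrium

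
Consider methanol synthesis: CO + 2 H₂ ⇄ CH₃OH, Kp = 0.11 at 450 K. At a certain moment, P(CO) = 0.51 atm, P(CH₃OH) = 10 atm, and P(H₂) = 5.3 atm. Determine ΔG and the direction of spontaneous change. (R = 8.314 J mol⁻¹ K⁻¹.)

Qp = P(CH₃OH) / (P(CO)·P(H₂)²) = (10) / ((0.51)·(5.3)²) = 0.698
ΔG = RT ln(Qp/Kp) = (8.314 J mol⁻¹ K⁻¹)(450 K) × ln(0.698/0.11)
   = (3.741 kJ/mol)(1.848) = 6.91 kJ/mol
ΔG > 0, so the forward reaction is non-spontaneous (proceeds in reverse).

ΔG = 6.91 kJ/mol; the forward reaction is non-spontaneous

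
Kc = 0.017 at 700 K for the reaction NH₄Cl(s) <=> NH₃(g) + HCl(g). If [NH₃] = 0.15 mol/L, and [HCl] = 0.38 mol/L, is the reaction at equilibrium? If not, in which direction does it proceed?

(NH₄Cl is a pure solid — omitted from Qc.)
Qc = [NH₃]·[HCl] = (0.15)·(0.38) = 0.057
Qc = 0.057 > Kc = 0.017, so the reverse reaction proceeds.

toward reactants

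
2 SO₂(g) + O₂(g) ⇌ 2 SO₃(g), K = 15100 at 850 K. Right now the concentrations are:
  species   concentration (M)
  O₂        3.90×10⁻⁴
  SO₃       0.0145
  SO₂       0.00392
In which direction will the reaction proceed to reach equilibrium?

Q = [SO₃]² / ([SO₂]²·[O₂]) = (0.0145)² / ((0.00392)²·(3.90×10⁻⁴)) = 35100
Q = 35100 > K = 15100, so the reverse reaction proceeds.

in the reverse direction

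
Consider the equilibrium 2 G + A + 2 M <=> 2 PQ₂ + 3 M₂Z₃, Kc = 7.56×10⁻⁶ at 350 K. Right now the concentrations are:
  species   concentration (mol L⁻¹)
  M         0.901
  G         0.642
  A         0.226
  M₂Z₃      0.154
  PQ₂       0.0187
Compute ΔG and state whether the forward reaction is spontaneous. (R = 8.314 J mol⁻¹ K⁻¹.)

Qc = [PQ₂]²·[M₂Z₃]³ / ([G]²·[A]·[M]²) = (0.0187)²·(0.154)³ / ((0.642)²·(0.226)·(0.901)²) = 1.69×10⁻⁵
ΔG = RT ln(Qc/Kc) = (8.314 J mol⁻¹ K⁻¹)(350 K) × ln(1.69×10⁻⁵/7.56×10⁻⁶)
   = (2.910 kJ/mol)(0.8044) = 2.34 kJ/mol
ΔG > 0, so the forward reaction is non-spontaneous (proceeds in reverse).

ΔG = 2.34 kJ/mol; the forward reaction is non-spontaneous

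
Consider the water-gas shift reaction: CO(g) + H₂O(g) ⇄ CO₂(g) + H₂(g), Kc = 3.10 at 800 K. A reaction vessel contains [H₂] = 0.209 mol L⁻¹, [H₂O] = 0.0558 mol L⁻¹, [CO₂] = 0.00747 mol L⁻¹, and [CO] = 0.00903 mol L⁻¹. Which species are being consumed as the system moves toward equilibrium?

Qc = [CO₂]·[H₂] / ([CO]·[H₂O]) = (0.00747)·(0.209) / ((0.00903)·(0.0558)) = 3.10
Qc = 3.10 = Kc; the system is at equilibrium.

none (at equilibrium)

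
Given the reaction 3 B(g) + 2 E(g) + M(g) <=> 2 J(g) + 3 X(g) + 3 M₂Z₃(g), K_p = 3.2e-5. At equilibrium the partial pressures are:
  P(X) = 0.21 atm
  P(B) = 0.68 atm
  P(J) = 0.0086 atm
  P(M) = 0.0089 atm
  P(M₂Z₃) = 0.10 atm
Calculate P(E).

At equilibrium, K_p = P(J)²·P(X)³·P(M₂Z₃)³ / (P(B)³·P(E)²·P(M)) = 3.2e-5.
(0.0086)²·(0.21)³·(0.10)³ / ((0.68)³·(P(E))²·(0.0089)) = 3.2e-5
P(E)² = 0.00765 ⇒ P(E) = 0.087 atm

P(E) = 0.087 atm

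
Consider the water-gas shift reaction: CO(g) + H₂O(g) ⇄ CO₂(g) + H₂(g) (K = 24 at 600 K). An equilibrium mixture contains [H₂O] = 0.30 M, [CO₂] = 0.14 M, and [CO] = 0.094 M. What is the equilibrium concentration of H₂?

At equilibrium, K = [CO₂]·[H₂] / ([CO]·[H₂O]) = 24.
(0.14)·([H₂]) / ((0.094)·(0.30)) = 24
[H₂] = 4.83 = 4.8 M

[H₂] = 4.8 M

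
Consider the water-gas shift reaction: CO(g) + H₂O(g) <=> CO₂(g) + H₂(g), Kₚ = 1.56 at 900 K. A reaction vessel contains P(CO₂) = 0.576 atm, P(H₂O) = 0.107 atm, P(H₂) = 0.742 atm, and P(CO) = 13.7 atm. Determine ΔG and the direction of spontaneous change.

Qₚ = P(CO₂)·P(H₂) / (P(CO)·P(H₂O)) = (0.576)·(0.742) / ((13.7)·(0.107)) = 0.292
ΔG = RT ln(Qₚ/Kₚ) = (8.314 J mol⁻¹ K⁻¹)(900 K) × ln(0.292/1.56)
   = (7.483 kJ/mol)(-1.676) = -12.5 kJ/mol
ΔG < 0, so the forward reaction is spontaneous (proceeds forward).

ΔG = -12.5 kJ/mol; the forward reaction is spontaneous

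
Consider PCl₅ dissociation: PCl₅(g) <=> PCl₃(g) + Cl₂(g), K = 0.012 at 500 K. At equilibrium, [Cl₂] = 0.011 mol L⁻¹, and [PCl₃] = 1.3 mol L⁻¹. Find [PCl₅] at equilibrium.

[PCl₅] = 1.2 mol L⁻¹

At equilibrium, K = [PCl₃]·[Cl₂] / [PCl₅] = 0.012.
(1.3)·(0.011) / ([PCl₅]) = 0.012
[PCl₅] = 1.19 = 1.2 mol L⁻¹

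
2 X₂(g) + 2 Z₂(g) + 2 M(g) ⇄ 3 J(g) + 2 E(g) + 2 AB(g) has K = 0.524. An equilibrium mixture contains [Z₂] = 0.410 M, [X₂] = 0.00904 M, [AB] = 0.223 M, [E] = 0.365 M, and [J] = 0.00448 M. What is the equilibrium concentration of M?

[M] = 0.00910 M

At equilibrium, K = [J]³·[E]²·[AB]² / ([X₂]²·[Z₂]²·[M]²) = 0.524.
(0.00448)³·(0.365)²·(0.223)² / ((0.00904)²·(0.410)²·([M])²) = 0.524
[M]² = 8.28×10⁻⁵ ⇒ [M] = 0.00910 M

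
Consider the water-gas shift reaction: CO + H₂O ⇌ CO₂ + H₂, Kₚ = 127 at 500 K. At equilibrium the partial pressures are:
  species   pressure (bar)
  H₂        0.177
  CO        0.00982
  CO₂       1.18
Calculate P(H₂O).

P(H₂O) = 0.167 bar

At equilibrium, Kₚ = P(CO₂)·P(H₂) / (P(CO)·P(H₂O)) = 127.
(1.18)·(0.177) / ((0.00982)·(P(H₂O))) = 127
P(H₂O) = 0.167 bar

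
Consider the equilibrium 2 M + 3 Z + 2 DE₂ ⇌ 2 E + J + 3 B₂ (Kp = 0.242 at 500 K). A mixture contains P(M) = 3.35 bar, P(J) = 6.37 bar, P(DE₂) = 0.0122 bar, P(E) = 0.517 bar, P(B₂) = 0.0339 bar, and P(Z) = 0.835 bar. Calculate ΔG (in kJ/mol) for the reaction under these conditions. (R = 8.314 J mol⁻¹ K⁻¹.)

Qp = P(E)²·P(J)·P(B₂)³ / (P(M)²·P(Z)³·P(DE₂)²) = (0.517)²·(6.37)·(0.0339)³ / ((3.35)²·(0.835)³·(0.0122)²) = 0.0682
ΔG = RT ln(Qp/Kp) = (8.314 J mol⁻¹ K⁻¹)(500 K) × ln(0.0682/0.242)
   = (4.157 kJ/mol)(-1.266) = -5.26 kJ/mol
ΔG < 0, so the forward reaction is spontaneous (proceeds forward).

ΔG = -5.26 kJ/mol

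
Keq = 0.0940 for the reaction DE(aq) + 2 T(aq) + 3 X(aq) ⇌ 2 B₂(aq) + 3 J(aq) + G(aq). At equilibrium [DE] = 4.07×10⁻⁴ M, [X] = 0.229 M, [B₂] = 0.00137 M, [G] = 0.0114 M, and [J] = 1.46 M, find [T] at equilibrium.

At equilibrium, Keq = [B₂]²·[J]³·[G] / ([DE]·[T]²·[X]³) = 0.0940.
(0.00137)²·(1.46)³·(0.0114) / ((4.07×10⁻⁴)·([T])²·(0.229)³) = 0.0940
[T]² = 0.145 ⇒ [T] = 0.381 M

[T] = 0.381 M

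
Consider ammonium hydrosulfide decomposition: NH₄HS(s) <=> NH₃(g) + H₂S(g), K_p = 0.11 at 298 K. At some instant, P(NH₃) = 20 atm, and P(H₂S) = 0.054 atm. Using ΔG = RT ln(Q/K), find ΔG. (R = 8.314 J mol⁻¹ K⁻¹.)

ΔG = 5.66 kJ/mol

(NH₄HS is a pure solid — omitted from Q_p.)
Q_p = P(NH₃)·P(H₂S) = (20)·(0.054) = 1.08
ΔG = RT ln(Q_p/K_p) = (8.314 J mol⁻¹ K⁻¹)(298 K) × ln(1.08/0.11)
   = (2.478 kJ/mol)(2.284) = 5.66 kJ/mol
ΔG > 0, so the forward reaction is non-spontaneous (proceeds in reverse).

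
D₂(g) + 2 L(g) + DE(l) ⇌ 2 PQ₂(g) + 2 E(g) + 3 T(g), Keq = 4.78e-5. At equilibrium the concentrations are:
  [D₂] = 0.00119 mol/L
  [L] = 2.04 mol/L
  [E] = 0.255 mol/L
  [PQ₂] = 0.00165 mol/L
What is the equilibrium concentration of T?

(DE is a pure liquid — omitted from Keq.)
At equilibrium, Keq = [PQ₂]²·[E]²·[T]³ / ([D₂]·[L]²) = 4.78e-5.
(0.00165)²·(0.255)²·([T])³ / ((0.00119)·(2.04)²) = 4.78e-5
[T]³ = 1.34 ⇒ [T] = 1.10 mol/L

[T] = 1.10 mol/L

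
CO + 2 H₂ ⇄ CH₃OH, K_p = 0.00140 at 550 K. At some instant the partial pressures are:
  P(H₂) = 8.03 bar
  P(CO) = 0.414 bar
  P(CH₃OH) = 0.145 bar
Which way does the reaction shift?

toward reactants

Q_p = P(CH₃OH) / (P(CO)·P(H₂)²) = (0.145) / ((0.414)·(8.03)²) = 0.00543
Q_p = 0.00543 > K_p = 0.00140, so the reverse reaction proceeds.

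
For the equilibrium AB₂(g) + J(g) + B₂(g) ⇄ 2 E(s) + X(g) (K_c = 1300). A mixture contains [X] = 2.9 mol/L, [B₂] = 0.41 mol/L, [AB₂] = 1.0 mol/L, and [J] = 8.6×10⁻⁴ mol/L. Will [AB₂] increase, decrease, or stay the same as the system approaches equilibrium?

increase

(E is a pure solid — omitted from Q_c.)
Q_c = [X] / ([AB₂]·[J]·[B₂]) = (2.9) / ((1.0)·(8.6×10⁻⁴)·(0.41)) = 8200
Q_c = 8200 > K_c = 1300: net reverse reaction.
AB₂ is a reactant, so it increases.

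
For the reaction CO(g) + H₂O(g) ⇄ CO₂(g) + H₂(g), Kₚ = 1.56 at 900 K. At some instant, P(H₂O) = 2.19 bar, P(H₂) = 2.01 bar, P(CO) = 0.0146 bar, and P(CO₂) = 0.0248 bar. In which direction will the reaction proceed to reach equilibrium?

neither direction; the system is at equilibrium

Qₚ = P(CO₂)·P(H₂) / (P(CO)·P(H₂O)) = (0.0248)·(2.01) / ((0.0146)·(2.19)) = 1.56
Qₚ = 1.56 = Kₚ, so the system is already at equilibrium.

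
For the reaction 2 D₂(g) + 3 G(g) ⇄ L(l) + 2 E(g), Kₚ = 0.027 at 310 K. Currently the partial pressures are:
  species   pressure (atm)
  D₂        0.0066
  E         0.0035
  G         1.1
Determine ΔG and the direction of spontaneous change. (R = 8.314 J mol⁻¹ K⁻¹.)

(L is a pure liquid — omitted from Qₚ.)
Qₚ = P(E)² / (P(D₂)²·P(G)³) = (0.0035)² / ((0.0066)²·(1.1)³) = 0.211
ΔG = RT ln(Qₚ/Kₚ) = (8.314 J mol⁻¹ K⁻¹)(310 K) × ln(0.211/0.027)
   = (2.577 kJ/mol)(2.056) = 5.30 kJ/mol
ΔG > 0, so the forward reaction is non-spontaneous (proceeds in reverse).

ΔG = 5.30 kJ/mol; the forward reaction is non-spontaneous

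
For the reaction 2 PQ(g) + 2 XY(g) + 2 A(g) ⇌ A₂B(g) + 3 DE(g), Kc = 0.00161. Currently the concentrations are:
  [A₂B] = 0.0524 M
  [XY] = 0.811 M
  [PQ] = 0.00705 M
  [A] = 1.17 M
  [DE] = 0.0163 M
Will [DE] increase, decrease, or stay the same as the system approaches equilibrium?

Qc = [A₂B]·[DE]³ / ([PQ]²·[XY]²·[A]²) = (0.0524)·(0.0163)³ / ((0.00705)²·(0.811)²·(1.17)²) = 0.00507
Qc = 0.00507 > Kc = 0.00161: net reverse reaction.
DE is a product, so it decreases.

decrease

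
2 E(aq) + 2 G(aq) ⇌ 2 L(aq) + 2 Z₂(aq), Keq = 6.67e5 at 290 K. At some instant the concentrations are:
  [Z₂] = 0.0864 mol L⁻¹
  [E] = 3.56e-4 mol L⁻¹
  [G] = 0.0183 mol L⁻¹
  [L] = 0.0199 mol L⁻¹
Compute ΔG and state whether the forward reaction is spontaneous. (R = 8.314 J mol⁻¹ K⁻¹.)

Q = [L]²·[Z₂]² / ([E]²·[G]²) = (0.0199)²·(0.0864)² / ((3.56e-4)²·(0.0183)²) = 69700
ΔG = RT ln(Q/Keq) = (8.314 J mol⁻¹ K⁻¹)(290 K) × ln(69700/6.67e5)
   = (2.411 kJ/mol)(-2.259) = -5.45 kJ/mol
ΔG < 0, so the forward reaction is spontaneous (proceeds forward).

ΔG = -5.45 kJ/mol; the forward reaction is spontaneous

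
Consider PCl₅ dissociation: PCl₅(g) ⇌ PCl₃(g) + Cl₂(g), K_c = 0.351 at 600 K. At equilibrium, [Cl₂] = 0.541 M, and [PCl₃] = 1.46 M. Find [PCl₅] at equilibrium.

[PCl₅] = 2.25 M

At equilibrium, K_c = [PCl₃]·[Cl₂] / [PCl₅] = 0.351.
(1.46)·(0.541) / ([PCl₅]) = 0.351
[PCl₅] = 2.25 M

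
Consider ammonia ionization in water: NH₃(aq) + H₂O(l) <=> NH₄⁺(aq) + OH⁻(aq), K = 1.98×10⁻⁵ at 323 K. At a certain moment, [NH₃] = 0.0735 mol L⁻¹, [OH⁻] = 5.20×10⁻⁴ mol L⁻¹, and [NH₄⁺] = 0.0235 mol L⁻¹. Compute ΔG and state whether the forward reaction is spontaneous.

ΔG = 5.71 kJ/mol; the forward reaction is non-spontaneous

(H₂O is a pure liquid — omitted from Q.)
Q = [NH₄⁺]·[OH⁻] / [NH₃] = (0.0235)·(5.20×10⁻⁴) / (0.0735) = 1.66×10⁻⁴
ΔG = RT ln(Q/K) = (8.314 J mol⁻¹ K⁻¹)(323 K) × ln(1.66×10⁻⁴/1.98×10⁻⁵)
   = (2.685 kJ/mol)(2.126) = 5.71 kJ/mol
ΔG > 0, so the forward reaction is non-spontaneous (proceeds in reverse).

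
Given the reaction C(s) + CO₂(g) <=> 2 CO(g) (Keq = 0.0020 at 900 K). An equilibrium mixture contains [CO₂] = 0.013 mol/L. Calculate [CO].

[CO] = 0.0051 mol/L

(C is a pure solid — omitted from Keq.)
At equilibrium, Keq = [CO]² / [CO₂] = 0.0020.
([CO])² / (0.013) = 0.0020
[CO]² = 2.60×10⁻⁵ ⇒ [CO] = 0.0051 mol/L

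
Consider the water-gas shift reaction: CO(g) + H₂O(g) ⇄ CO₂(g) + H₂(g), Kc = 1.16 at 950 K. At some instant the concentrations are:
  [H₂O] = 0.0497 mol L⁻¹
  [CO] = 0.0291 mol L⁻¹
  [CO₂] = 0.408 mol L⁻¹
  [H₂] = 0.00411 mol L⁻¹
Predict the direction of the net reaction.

at equilibrium

Qc = [CO₂]·[H₂] / ([CO]·[H₂O]) = (0.408)·(0.00411) / ((0.0291)·(0.0497)) = 1.16
Qc = 1.16 = Kc, so the system is already at equilibrium.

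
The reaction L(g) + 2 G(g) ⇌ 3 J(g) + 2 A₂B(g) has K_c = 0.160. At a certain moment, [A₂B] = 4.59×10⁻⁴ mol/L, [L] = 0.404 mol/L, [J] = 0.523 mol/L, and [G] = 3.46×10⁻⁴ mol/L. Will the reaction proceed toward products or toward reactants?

Q_c = [J]³·[A₂B]² / ([L]·[G]²) = (0.523)³·(4.59×10⁻⁴)² / ((0.404)·(3.46×10⁻⁴)²) = 0.623
Q_c = 0.623 > K_c = 0.160, so the reverse reaction proceeds.

toward reactants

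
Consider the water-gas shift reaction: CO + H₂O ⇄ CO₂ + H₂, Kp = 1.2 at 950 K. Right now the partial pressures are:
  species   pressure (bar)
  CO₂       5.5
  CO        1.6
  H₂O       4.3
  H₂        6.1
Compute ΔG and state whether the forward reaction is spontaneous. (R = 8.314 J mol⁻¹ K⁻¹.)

Qp = P(CO₂)·P(H₂) / (P(CO)·P(H₂O)) = (5.5)·(6.1) / ((1.6)·(4.3)) = 4.88
ΔG = RT ln(Qp/Kp) = (8.314 J mol⁻¹ K⁻¹)(950 K) × ln(4.88/1.2)
   = (7.898 kJ/mol)(1.403) = 11.1 kJ/mol
ΔG > 0, so the forward reaction is non-spontaneous (proceeds in reverse).

ΔG = 11.1 kJ/mol; the forward reaction is non-spontaneous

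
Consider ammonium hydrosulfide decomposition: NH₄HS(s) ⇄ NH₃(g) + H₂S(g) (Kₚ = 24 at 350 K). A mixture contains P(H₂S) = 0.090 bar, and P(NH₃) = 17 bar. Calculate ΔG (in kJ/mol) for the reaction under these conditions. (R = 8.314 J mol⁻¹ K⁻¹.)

ΔG = -8.01 kJ/mol

(NH₄HS is a pure solid — omitted from Qₚ.)
Qₚ = P(NH₃)·P(H₂S) = (17)·(0.090) = 1.53
ΔG = RT ln(Qₚ/Kₚ) = (8.314 J mol⁻¹ K⁻¹)(350 K) × ln(1.53/24)
   = (2.910 kJ/mol)(-2.753) = -8.01 kJ/mol
ΔG < 0, so the forward reaction is spontaneous (proceeds forward).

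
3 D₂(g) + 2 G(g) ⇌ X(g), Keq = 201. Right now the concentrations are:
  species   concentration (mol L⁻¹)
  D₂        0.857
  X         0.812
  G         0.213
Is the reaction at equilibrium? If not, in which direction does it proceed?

in the forward direction

Q = [X] / ([D₂]³·[G]²) = (0.812) / ((0.857)³·(0.213)²) = 28.4
Q = 28.4 < Keq = 201, so the forward reaction proceeds.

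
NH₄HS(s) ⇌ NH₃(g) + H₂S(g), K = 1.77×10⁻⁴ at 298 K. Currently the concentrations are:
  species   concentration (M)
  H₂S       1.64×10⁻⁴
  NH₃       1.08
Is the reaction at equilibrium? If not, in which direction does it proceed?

no net change (already at equilibrium)

(NH₄HS is a pure solid — omitted from Q.)
Q = [NH₃]·[H₂S] = (1.08)·(1.64×10⁻⁴) = 1.77×10⁻⁴
Q = 1.77×10⁻⁴ = K, so the system is already at equilibrium.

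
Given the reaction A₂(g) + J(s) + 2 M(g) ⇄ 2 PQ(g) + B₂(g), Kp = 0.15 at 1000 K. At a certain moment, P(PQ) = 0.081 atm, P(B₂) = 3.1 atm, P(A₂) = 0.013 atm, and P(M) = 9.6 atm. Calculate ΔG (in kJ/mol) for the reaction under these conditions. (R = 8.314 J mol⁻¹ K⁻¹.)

ΔG = -18.1 kJ/mol

(J is a pure solid — omitted from Qp.)
Qp = P(PQ)²·P(B₂) / (P(A₂)·P(M)²) = (0.081)²·(3.1) / ((0.013)·(9.6)²) = 0.0170
ΔG = RT ln(Qp/Kp) = (8.314 J mol⁻¹ K⁻¹)(1000 K) × ln(0.0170/0.15)
   = (8.314 kJ/mol)(-2.177) = -18.1 kJ/mol
ΔG < 0, so the forward reaction is spontaneous (proceeds forward).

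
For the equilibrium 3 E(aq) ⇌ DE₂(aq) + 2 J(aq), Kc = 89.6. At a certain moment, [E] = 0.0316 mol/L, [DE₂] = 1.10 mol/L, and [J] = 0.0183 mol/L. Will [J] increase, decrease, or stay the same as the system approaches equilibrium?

Qc = [DE₂]·[J]² / [E]³ = (1.10)·(0.0183)² / (0.0316)³ = 11.7
Qc = 11.7 < Kc = 89.6: net forward reaction.
J is a product, so it increases.

increase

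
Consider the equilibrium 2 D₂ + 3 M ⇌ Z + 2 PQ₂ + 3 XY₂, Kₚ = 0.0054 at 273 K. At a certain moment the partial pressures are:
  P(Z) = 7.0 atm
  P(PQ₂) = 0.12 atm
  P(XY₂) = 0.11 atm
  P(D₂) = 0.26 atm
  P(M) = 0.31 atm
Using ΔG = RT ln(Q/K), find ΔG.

Qₚ = P(Z)·P(PQ₂)²·P(XY₂)³ / (P(D₂)²·P(M)³) = (7.0)·(0.12)²·(0.11)³ / ((0.26)²·(0.31)³) = 0.0666
ΔG = RT ln(Qₚ/Kₚ) = (8.314 J mol⁻¹ K⁻¹)(273 K) × ln(0.0666/0.0054)
   = (2.270 kJ/mol)(2.512) = 5.70 kJ/mol
ΔG > 0, so the forward reaction is non-spontaneous (proceeds in reverse).

ΔG = 5.70 kJ/mol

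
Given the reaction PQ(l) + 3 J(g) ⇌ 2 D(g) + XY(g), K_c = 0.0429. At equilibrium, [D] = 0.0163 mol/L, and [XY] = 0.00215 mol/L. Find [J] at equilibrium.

[J] = 0.0237 mol/L

(PQ is a pure liquid — omitted from K_c.)
At equilibrium, K_c = [D]²·[XY] / [J]³ = 0.0429.
(0.0163)²·(0.00215) / ([J])³ = 0.0429
[J]³ = 1.33e-5 ⇒ [J] = 0.0237 mol/L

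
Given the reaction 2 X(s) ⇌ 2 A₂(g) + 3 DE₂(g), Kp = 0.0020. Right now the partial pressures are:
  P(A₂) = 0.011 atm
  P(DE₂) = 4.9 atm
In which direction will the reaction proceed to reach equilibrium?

(X is a pure solid — omitted from Qp.)
Qp = P(A₂)²·P(DE₂)³ = (0.011)²·(4.9)³ = 0.014
Qp = 0.014 > Kp = 0.0020, so the reverse reaction proceeds.

in the reverse direction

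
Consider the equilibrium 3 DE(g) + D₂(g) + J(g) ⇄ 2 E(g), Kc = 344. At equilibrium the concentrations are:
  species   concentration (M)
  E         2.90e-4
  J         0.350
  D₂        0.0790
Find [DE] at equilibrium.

At equilibrium, Kc = [E]² / ([DE]³·[D₂]·[J]) = 344.
(2.90e-4)² / (([DE])³·(0.0790)·(0.350)) = 344
[DE]³ = 8.84e-9 ⇒ [DE] = 0.00207 M

[DE] = 0.00207 M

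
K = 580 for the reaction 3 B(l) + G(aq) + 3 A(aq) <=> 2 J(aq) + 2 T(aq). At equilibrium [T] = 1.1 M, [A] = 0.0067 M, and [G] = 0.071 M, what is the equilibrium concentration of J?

(B is a pure liquid — omitted from K.)
At equilibrium, K = [J]²·[T]² / ([G]·[A]³) = 580.
([J])²·(1.1)² / ((0.071)·(0.0067)³) = 580
[J]² = 1.02e-5 ⇒ [J] = 0.0032 M

[J] = 0.0032 M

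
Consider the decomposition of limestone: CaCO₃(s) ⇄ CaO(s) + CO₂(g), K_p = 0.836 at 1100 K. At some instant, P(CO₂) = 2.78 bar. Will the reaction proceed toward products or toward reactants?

(CaCO₃, CaO are pure solids — omitted from Q_p.)
Q_p = P(CO₂) = 2.78
Q_p = 2.78 > K_p = 0.836, so the reverse reaction proceeds.

in the reverse direction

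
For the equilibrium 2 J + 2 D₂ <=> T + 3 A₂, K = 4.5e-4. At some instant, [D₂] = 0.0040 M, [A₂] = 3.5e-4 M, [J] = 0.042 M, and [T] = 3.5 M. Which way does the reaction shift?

toward reactants

Q = [T]·[A₂]³ / ([J]²·[D₂]²) = (3.5)·(3.5e-4)³ / ((0.042)²·(0.0040)²) = 0.0053
Q = 0.0053 > K = 4.5e-4, so the reverse reaction proceeds.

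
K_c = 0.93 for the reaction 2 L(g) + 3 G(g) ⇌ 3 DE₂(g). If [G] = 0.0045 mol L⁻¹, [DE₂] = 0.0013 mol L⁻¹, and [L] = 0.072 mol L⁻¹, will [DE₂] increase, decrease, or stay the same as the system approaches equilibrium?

decrease

Q_c = [DE₂]³ / ([L]²·[G]³) = (0.0013)³ / ((0.072)²·(0.0045)³) = 4.7
Q_c = 4.7 > K_c = 0.93: net reverse reaction.
DE₂ is a product, so it decreases.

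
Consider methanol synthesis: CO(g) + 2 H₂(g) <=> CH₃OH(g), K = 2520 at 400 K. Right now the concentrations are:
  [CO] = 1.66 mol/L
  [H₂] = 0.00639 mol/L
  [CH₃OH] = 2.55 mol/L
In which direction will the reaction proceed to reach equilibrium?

Q = [CH₃OH] / ([CO]·[H₂]²) = (2.55) / ((1.66)·(0.00639)²) = 37600
Q = 37600 > K = 2520, so the reverse reaction proceeds.

in the reverse direction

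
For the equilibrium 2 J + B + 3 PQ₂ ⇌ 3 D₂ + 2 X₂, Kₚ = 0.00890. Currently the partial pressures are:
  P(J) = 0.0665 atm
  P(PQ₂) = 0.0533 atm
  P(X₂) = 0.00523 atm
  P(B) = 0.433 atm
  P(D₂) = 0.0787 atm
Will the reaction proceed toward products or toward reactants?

Qₚ = P(D₂)³·P(X₂)² / (P(J)²·P(B)·P(PQ₂)³) = (0.0787)³·(0.00523)² / ((0.0665)²·(0.433)·(0.0533)³) = 0.0460
Qₚ = 0.0460 > Kₚ = 0.00890, so the reverse reaction proceeds.

to the left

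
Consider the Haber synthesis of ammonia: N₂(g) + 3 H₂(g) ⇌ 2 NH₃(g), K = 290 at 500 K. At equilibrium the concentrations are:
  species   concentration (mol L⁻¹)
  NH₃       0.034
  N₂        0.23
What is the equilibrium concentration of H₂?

At equilibrium, K = [NH₃]² / ([N₂]·[H₂]³) = 290.
(0.034)² / ((0.23)·([H₂])³) = 290
[H₂]³ = 1.73e-5 ⇒ [H₂] = 0.026 mol L⁻¹

[H₂] = 0.026 mol L⁻¹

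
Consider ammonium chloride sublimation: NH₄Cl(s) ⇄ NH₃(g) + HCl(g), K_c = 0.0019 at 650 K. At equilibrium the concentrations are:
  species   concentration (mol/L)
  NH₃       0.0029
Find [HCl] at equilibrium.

[HCl] = 0.66 mol/L

(NH₄Cl is a pure solid — omitted from K_c.)
At equilibrium, K_c = [NH₃]·[HCl] = 0.0019.
(0.0029)·([HCl]) = 0.0019
[HCl] = 0.655 = 0.66 mol/L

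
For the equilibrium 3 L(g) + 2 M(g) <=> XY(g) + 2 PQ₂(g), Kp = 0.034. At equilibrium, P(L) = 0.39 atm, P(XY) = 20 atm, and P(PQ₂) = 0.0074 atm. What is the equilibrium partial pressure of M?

At equilibrium, Kp = P(XY)·P(PQ₂)² / (P(L)³·P(M)²) = 0.034.
(20)·(0.0074)² / ((0.39)³·(P(M))²) = 0.034
P(M)² = 0.543 ⇒ P(M) = 0.74 atm

P(M) = 0.74 atm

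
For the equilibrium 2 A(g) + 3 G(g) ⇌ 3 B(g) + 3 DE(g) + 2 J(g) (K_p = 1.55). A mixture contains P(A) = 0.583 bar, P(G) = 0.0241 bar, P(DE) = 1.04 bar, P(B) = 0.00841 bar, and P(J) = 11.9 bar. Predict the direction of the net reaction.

Q_p = P(B)³·P(DE)³·P(J)² / (P(A)²·P(G)³) = (0.00841)³·(1.04)³·(11.9)² / ((0.583)²·(0.0241)³) = 19.9
Q_p = 19.9 > K_p = 1.55, so the reverse reaction proceeds.

toward reactants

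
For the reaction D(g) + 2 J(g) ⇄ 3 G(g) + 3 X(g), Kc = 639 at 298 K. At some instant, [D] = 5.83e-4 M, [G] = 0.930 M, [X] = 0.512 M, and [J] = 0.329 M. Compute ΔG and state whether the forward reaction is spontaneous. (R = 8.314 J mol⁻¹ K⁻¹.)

Qc = [G]³·[X]³ / ([D]·[J]²) = (0.930)³·(0.512)³ / ((5.83e-4)·(0.329)²) = 1710
ΔG = RT ln(Qc/Kc) = (8.314 J mol⁻¹ K⁻¹)(298 K) × ln(1710/639)
   = (2.478 kJ/mol)(0.9843) = 2.44 kJ/mol
ΔG > 0, so the forward reaction is non-spontaneous (proceeds in reverse).

ΔG = 2.44 kJ/mol; the forward reaction is non-spontaneous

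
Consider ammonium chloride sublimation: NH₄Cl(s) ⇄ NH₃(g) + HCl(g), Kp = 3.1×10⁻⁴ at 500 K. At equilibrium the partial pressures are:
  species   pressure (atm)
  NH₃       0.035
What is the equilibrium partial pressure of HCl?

P(HCl) = 0.0089 atm

(NH₄Cl is a pure solid — omitted from Kp.)
At equilibrium, Kp = P(NH₃)·P(HCl) = 3.1×10⁻⁴.
(0.035)·(P(HCl)) = 3.1×10⁻⁴
P(HCl) = 0.00886 = 0.0089 atm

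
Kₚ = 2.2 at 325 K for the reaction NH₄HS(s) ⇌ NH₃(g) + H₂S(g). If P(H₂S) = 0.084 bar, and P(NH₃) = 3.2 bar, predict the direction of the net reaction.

(NH₄HS is a pure solid — omitted from Qₚ.)
Qₚ = P(NH₃)·P(H₂S) = (3.2)·(0.084) = 0.27
Qₚ = 0.27 < Kₚ = 2.2, so the forward reaction proceeds.

forward (toward products)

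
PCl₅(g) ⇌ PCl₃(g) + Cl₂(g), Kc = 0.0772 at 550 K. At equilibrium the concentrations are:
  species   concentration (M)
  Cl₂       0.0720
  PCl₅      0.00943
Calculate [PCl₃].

At equilibrium, Kc = [PCl₃]·[Cl₂] / [PCl₅] = 0.0772.
([PCl₃])·(0.0720) / (0.00943) = 0.0772
[PCl₃] = 0.0101 M

[PCl₃] = 0.0101 M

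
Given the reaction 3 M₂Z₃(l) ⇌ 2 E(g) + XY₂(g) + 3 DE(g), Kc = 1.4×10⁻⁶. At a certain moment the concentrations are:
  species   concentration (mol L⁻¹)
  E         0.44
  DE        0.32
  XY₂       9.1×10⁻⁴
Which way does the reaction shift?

(M₂Z₃ is a pure liquid — omitted from Qc.)
Qc = [E]²·[XY₂]·[DE]³ = (0.44)²·(9.1×10⁻⁴)·(0.32)³ = 5.8×10⁻⁶
Qc = 5.8×10⁻⁶ > Kc = 1.4×10⁻⁶, so the reverse reaction proceeds.

in the reverse direction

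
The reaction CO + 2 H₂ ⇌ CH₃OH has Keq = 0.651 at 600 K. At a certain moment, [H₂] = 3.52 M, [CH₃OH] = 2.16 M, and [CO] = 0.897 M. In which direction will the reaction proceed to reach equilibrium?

Q = [CH₃OH] / ([CO]·[H₂]²) = (2.16) / ((0.897)·(3.52)²) = 0.194
Q = 0.194 < Keq = 0.651, so the forward reaction proceeds.

forward (toward products)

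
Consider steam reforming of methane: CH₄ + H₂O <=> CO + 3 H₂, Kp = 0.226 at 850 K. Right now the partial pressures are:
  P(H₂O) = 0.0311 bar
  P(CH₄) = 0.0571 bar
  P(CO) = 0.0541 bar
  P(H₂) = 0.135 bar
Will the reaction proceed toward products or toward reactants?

toward products

Qp = P(CO)·P(H₂)³ / (P(CH₄)·P(H₂O)) = (0.0541)·(0.135)³ / ((0.0571)·(0.0311)) = 0.0750
Qp = 0.0750 < Kp = 0.226, so the forward reaction proceeds.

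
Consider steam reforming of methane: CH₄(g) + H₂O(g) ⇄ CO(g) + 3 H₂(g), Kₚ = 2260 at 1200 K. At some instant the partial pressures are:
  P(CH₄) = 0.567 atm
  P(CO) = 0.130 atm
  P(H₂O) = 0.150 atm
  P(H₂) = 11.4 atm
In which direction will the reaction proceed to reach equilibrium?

at equilibrium

Qₚ = P(CO)·P(H₂)³ / (P(CH₄)·P(H₂O)) = (0.130)·(11.4)³ / ((0.567)·(0.150)) = 2260
Qₚ = 2260 = Kₚ, so the system is already at equilibrium.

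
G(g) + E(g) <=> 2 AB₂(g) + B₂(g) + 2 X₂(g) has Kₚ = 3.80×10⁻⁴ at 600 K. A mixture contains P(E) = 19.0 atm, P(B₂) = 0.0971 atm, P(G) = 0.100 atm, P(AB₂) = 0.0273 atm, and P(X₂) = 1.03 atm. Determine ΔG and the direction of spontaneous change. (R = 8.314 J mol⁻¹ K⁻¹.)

Qₚ = P(AB₂)²·P(B₂)·P(X₂)² / (P(G)·P(E)) = (0.0273)²·(0.0971)·(1.03)² / ((0.100)·(19.0)) = 4.04×10⁻⁵
ΔG = RT ln(Qₚ/Kₚ) = (8.314 J mol⁻¹ K⁻¹)(600 K) × ln(4.04×10⁻⁵/3.80×10⁻⁴)
   = (4.988 kJ/mol)(-2.241) = -11.2 kJ/mol
ΔG < 0, so the forward reaction is spontaneous (proceeds forward).

ΔG = -11.2 kJ/mol; the forward reaction is spontaneous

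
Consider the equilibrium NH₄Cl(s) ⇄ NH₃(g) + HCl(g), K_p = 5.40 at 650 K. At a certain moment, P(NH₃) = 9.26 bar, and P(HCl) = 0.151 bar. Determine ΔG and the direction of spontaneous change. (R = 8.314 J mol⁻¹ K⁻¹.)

(NH₄Cl is a pure solid — omitted from Q_p.)
Q_p = P(NH₃)·P(HCl) = (9.26)·(0.151) = 1.40
ΔG = RT ln(Q_p/K_p) = (8.314 J mol⁻¹ K⁻¹)(650 K) × ln(1.40/5.40)
   = (5.404 kJ/mol)(-1.350) = -7.30 kJ/mol
ΔG < 0, so the forward reaction is spontaneous (proceeds forward).

ΔG = -7.30 kJ/mol; the forward reaction is spontaneous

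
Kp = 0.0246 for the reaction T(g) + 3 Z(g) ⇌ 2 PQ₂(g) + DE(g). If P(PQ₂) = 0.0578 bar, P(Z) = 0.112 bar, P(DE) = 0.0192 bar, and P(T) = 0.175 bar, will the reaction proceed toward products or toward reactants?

Qp = P(PQ₂)²·P(DE) / (P(T)·P(Z)³) = (0.0578)²·(0.0192) / ((0.175)·(0.112)³) = 0.261
Qp = 0.261 > Kp = 0.0246, so the reverse reaction proceeds.

in the reverse direction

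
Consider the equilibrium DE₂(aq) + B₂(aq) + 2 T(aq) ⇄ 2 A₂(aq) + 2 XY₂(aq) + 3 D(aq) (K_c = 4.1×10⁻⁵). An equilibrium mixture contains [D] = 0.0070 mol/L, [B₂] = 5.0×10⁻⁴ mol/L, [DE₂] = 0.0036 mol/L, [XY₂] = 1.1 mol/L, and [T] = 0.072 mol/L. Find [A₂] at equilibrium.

At equilibrium, K_c = [A₂]²·[XY₂]²·[D]³ / ([DE₂]·[B₂]·[T]²) = 4.1×10⁻⁵.
([A₂])²·(1.1)²·(0.0070)³ / ((0.0036)·(5.0×10⁻⁴)·(0.072)²) = 4.1×10⁻⁵
[A₂]² = 9.22×10⁻⁷ ⇒ [A₂] = 9.6×10⁻⁴ mol/L

[A₂] = 9.6×10⁻⁴ mol/L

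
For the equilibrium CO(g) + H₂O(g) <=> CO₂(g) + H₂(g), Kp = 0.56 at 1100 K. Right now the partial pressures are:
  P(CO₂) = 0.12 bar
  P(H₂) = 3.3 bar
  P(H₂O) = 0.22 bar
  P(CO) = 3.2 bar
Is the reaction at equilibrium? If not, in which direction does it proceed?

at equilibrium

Qp = P(CO₂)·P(H₂) / (P(CO)·P(H₂O)) = (0.12)·(3.3) / ((3.2)·(0.22)) = 0.56
Qp = 0.56 = Kp, so the system is already at equilibrium.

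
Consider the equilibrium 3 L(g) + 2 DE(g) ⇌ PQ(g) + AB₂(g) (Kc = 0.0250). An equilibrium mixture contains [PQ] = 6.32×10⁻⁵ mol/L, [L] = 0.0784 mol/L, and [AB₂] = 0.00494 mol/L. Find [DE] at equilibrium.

At equilibrium, Kc = [PQ]·[AB₂] / ([L]³·[DE]²) = 0.0250.
(6.32×10⁻⁵)·(0.00494) / ((0.0784)³·([DE])²) = 0.0250
[DE]² = 0.0259 ⇒ [DE] = 0.161 mol/L

[DE] = 0.161 mol/L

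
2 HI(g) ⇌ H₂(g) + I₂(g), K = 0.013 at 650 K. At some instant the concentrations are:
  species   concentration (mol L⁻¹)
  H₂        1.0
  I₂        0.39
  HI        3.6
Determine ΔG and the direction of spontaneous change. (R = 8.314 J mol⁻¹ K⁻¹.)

Q = [H₂]·[I₂] / [HI]² = (1.0)·(0.39) / (3.6)² = 0.0301
ΔG = RT ln(Q/K) = (8.314 J mol⁻¹ K⁻¹)(650 K) × ln(0.0301/0.013)
   = (5.404 kJ/mol)(0.8396) = 4.54 kJ/mol
ΔG > 0, so the forward reaction is non-spontaneous (proceeds in reverse).

ΔG = 4.54 kJ/mol; the forward reaction is non-spontaneous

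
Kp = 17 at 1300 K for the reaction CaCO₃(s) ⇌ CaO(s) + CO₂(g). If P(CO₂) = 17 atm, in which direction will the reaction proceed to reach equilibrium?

(CaCO₃, CaO are pure solids — omitted from Qp.)
Qp = P(CO₂) = 17
Qp = 17 = Kp, so the system is already at equilibrium.

neither direction; the system is at equilibrium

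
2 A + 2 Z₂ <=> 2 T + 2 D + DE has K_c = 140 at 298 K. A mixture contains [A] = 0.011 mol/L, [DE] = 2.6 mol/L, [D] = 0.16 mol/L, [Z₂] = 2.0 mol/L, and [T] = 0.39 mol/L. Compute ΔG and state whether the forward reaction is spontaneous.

Q_c = [T]²·[D]²·[DE] / ([A]²·[Z₂]²) = (0.39)²·(0.16)²·(2.6) / ((0.011)²·(2.0)²) = 20.9
ΔG = RT ln(Q_c/K_c) = (8.314 J mol⁻¹ K⁻¹)(298 K) × ln(20.9/140)
   = (2.478 kJ/mol)(-1.902) = -4.71 kJ/mol
ΔG < 0, so the forward reaction is spontaneous (proceeds forward).

ΔG = -4.71 kJ/mol; the forward reaction is spontaneous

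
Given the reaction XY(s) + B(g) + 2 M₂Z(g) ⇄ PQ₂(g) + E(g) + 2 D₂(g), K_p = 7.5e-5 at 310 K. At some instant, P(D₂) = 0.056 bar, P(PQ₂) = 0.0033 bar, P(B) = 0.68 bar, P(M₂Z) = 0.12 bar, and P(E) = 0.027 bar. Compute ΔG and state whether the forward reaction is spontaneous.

ΔG = -2.49 kJ/mol; the forward reaction is spontaneous

(XY is a pure solid — omitted from Q_p.)
Q_p = P(PQ₂)·P(E)·P(D₂)² / (P(B)·P(M₂Z)²) = (0.0033)·(0.027)·(0.056)² / ((0.68)·(0.12)²) = 2.85e-5
ΔG = RT ln(Q_p/K_p) = (8.314 J mol⁻¹ K⁻¹)(310 K) × ln(2.85e-5/7.5e-5)
   = (2.577 kJ/mol)(-0.9676) = -2.49 kJ/mol
ΔG < 0, so the forward reaction is spontaneous (proceeds forward).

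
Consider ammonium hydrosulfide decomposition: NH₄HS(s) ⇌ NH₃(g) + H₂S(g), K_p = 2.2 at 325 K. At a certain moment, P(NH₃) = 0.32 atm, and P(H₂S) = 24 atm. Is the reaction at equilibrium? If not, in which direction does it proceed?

to the left

(NH₄HS is a pure solid — omitted from Q_p.)
Q_p = P(NH₃)·P(H₂S) = (0.32)·(24) = 7.7
Q_p = 7.7 > K_p = 2.2, so the reverse reaction proceeds.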